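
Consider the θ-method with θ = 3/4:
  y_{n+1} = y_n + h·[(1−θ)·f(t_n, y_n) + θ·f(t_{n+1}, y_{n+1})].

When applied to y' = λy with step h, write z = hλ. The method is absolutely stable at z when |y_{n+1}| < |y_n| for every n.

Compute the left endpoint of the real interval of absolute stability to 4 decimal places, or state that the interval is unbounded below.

On y'=λy, z=hλ:
  y_{n+1} = y_n + z·[1/4·y_n + 3/4·y_{n+1}] ⇒ (1 − 3/4z)y_{n+1} = (1 + 1/4z)y_n
  Hence R(z) = (1 + 1/4z)/(1 − 3/4z).

Boundary: |R(x)|=1, x<0.
x=-0.53: |R|=0.6208
x=-2: |R|=0.2000
x=-10: |R|=0.1765
x=-100: |R|=0.3158
θ=3/4≥1/2 ⇒ |1+1/4x|<|1−3/4x| ∀x<0 ⇒ interval (−∞,0).

unbounded; (−∞, 0).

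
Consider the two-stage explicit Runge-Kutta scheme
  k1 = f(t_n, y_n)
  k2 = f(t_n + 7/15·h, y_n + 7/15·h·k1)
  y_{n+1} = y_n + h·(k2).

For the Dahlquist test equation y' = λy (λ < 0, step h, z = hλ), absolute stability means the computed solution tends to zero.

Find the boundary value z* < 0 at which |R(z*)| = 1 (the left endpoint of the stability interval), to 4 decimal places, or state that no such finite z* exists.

With y'=λy (z=hλ):
  k1=λy_n ⇒ h·k1=z·y_n;  k2=λ(1+7/15z)y_n ⇒ h·k2=z(1+7/15z)y_n
  y_{n+1}/y_n = 1 + z(1+7/15z) = 1 + z + 7/15z²
  R(z) = 1 + z + 7/15z².

Need |R(x)|<1, x<0.
x=-0.47: |R|=0.6331
R=1: x+7/15x²=0 ⇒ x=−15/7=-2.1429; min R=1−1/(4·7/15)=0.4643>−1
Confirm numerically:
  x=-1.839: |R|=0.73923 <1
  x=-1.530: |R|=0.56242 <1
  x=-1.507: |R|=0.55282 <1
  x=-1.145: |R|=0.46681 <1
  x=-2.456: |R|=1.35890 >1
  x=-2.419: |R|=1.31173 >1
Interval (-2.1429, 0).

left endpoint -2.1429.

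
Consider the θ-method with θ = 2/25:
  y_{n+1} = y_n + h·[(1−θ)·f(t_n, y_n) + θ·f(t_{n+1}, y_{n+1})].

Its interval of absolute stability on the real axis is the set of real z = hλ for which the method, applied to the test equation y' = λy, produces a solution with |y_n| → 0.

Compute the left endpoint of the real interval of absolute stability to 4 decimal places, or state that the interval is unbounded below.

z* = -2.3810.

With y'=λy (z=hλ):
  y_{n+1} = y_n + z·[23/25·y_n + 2/25·y_{n+1}] ⇒ (1 − 2/25z)y_{n+1} = (1 + 23/25z)y_n
  R(z) = (1 + 23/25z)/(1 − 2/25z).

Solve |R(x)|<1 on ℝ⁻.
x=-0.99: |R|=0.0827
R=−1: 1+23/25x = −1+2/25x ⇒ -21/25x=2 ⇒ x=2/(-21/25)=-2.3810
Confirm numerically:
  x=-2.194: |R|=0.86641 <1
  x=-1.816: |R|=0.58564 <1
  x=-1.464: |R|=0.31051 <1
  x=-2.722: |R|=1.23525 >1
  x=-2.407: |R|=1.01835 >1
Interval (-2.3810, 0).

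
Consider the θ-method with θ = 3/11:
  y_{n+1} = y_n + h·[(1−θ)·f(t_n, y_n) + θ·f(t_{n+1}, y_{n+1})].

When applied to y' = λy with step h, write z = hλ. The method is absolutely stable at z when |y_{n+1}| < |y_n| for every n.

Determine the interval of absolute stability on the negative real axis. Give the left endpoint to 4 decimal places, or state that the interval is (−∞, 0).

With y'=λy (z=hλ):
  y_{n+1} = y_n + z·[8/11·y_n + 3/11·y_{n+1}] ⇒ (1 − 3/11z)y_{n+1} = (1 + 8/11z)y_n
  R(z) = (1 + 8/11z)/(1 − 3/11z).

Solve |R(x)|<1 on ℝ⁻.
x=-0.38: |R|=0.6557
R=−1: 1+8/11x = −1+3/11x ⇒ -5/11x=2 ⇒ x=2/(-5/11)=-4.4000
Confirm numerically:
  x=-4.326: |R|=0.98457 <1
  x=-4.127: |R|=0.94162 <1
  x=-3.735: |R|=0.85026 <1
  x=-3.149: |R|=0.69409 <1
  x=-4.894: |R|=1.09618 >1
  x=-4.833: |R|=1.08491 >1
  x=-4.665: |R|=1.05301 >1
Interval (-4.4000, 0).

z∈(-4.4000,0).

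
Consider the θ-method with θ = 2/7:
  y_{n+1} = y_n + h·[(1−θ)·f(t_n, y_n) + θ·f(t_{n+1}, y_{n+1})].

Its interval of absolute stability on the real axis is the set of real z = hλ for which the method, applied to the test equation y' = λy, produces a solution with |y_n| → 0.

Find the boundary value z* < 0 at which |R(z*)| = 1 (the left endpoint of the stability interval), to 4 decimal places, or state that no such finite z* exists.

On y'=λy, z=hλ:
  y_{n+1} = y_n + z·[5/7·y_n + 2/7·y_{n+1}] ⇒ (1 − 2/7z)y_{n+1} = (1 + 5/7z)y_n
  Hence R(z) = (1 + 5/7z)/(1 − 2/7z).

Boundary: |R(x)|=1, x<0.
x=-1.06: |R|=0.1864
R=−1: 1+5/7x = −1+2/7x ⇒ -3/7x=2 ⇒ x=2/(-3/7)=-4.6667
Confirm numerically:
  x=-4.625: |R|=0.99231 <1
  x=-2.515: |R|=0.46342 <1
  x=-2.347: |R|=0.40491 <1
  x=-2.241: |R|=0.36623 <1
  x=-5.165: |R|=1.08627 >1
  x=-5.046: |R|=1.06658 >1
Interval (-4.6667, 0).

z* = -4.6667.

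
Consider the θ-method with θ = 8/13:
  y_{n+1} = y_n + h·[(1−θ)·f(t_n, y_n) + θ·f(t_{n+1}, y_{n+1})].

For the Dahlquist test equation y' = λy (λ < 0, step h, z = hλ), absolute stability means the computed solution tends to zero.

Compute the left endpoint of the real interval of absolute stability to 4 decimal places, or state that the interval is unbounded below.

unbounded; (−∞, 0).

On y'=λy, z=hλ:
  y_{n+1} = y_n + z·[5/13·y_n + 8/13·y_{n+1}] ⇒ (1 − 8/13z)y_{n+1} = (1 + 5/13z)y_n
  ⇒ R(z) = (1 + 5/13z)/(1 − 8/13z).

Need |R(x)|<1, x<0.
x=-1.58: |R|=0.1989
x=-2: |R|=0.1034
x=-10: |R|=0.3978
x=-100: |R|=0.5990
θ=8/13≥1/2 ⇒ |1+5/13x|<|1−8/13x| ∀x<0 ⇒ stable on all of ℝ⁻.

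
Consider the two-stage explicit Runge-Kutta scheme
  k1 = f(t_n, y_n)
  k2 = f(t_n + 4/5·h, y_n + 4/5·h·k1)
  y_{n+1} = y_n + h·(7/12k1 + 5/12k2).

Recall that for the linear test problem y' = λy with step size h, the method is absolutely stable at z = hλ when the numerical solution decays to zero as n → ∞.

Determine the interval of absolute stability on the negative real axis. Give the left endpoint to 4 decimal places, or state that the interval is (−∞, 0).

(-3.0000, 0).

With y'=λy (z=hλ):
  k1=λy_n ⇒ h·k1=z·y_n;  k2=λ(1+4/5z)y_n ⇒ h·k2=z(1+4/5z)y_n
  y_{n+1}/y_n = 1 + 7/12z + 5/12z(1+4/5z) = 1 + z + 1/3z²
  Hence R(z) = 1 + z + 1/3z².

Boundary: |R(x)|=1, x<0.
x=-1.15: |R|=0.2908
R=1: x+1/3x²=0 ⇒ x=−3=-3.0000; min R=1−1/(4·1/3)=0.2500>−1
Confirm numerically:
  x=-2.623: |R|=0.67038 <1
  x=-2.289: |R|=0.45751 <1
  x=-1.449: |R|=0.25087 <1
  x=-3.570: |R|=1.67830 >1
  x=-3.568: |R|=1.67554 >1
  x=-3.062: |R|=1.06328 >1
Stable set (-3.0000, 0).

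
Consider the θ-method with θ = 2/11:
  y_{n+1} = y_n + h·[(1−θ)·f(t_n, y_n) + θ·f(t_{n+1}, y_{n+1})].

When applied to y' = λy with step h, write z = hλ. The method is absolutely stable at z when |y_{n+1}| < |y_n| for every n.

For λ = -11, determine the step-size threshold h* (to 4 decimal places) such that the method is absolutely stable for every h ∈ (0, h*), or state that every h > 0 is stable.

With y'=λy (z=hλ):
  y_{n+1} = y_n + z·[9/11·y_n + 2/11·y_{n+1}] ⇒ (1 − 2/11z)y_{n+1} = (1 + 9/11z)y_n
  so R(z) = (1 + 9/11z)/(1 − 2/11z).

Solve |R(x)|<1 on ℝ⁻.
x=-0.93: |R|=0.2045
R=−1: 1+9/11x = −1+2/11x ⇒ -7/11x=2 ⇒ x=2/(-7/11)=-3.1429
Confirm numerically:
  x=-2.411: |R|=0.67621 <1
  x=-2.010: |R|=0.47204 <1
  x=-1.443: |R|=0.14309 <1
  x=-3.581: |R|=1.16887 >1
  x=-3.400: |R|=1.10112 >1
  x=-3.317: |R|=1.06913 >1
Stable set (-3.1429, 0).

(-3.1429,0); λ=-11 ⇒ h* = (22/7)/11 = 0.2857.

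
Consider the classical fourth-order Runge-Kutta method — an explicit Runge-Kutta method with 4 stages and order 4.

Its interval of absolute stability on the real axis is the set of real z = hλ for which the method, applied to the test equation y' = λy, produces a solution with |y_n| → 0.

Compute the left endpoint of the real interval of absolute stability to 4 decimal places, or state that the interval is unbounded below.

left endpoint -2.7853.

With y'=λy (z=hλ):
  order 4, 4-stage ⇒ R(z)=1+z+z^2/2+z^3/6+z^4/24
  (e.g. R(-1.51)=0.27284, |R|=0.27284)

Solve |R(x)|<1 on ℝ⁻.
x=-1.51: |R|=0.2728
|R(-3.04)|=1.4570 |R(-2.92)|=1.2228 |R(-1.66)|=0.2718
Bisect:
  x_lo=-3.1899 |R|=1.8022  x_hi=-0.2759 |R|=0.7589
  mid=-1.73287 |R|=0.27700 →hi
  mid=-2.46137 |R|=0.61181 →hi
  mid=-2.82563 |R|=1.06253 →lo
  mid=-2.64350 |R|=0.80643 →hi
  mid=-2.73456 |R|=0.92617 →hi
  mid=-2.78009 |R|=0.99219 →hi
  mid=-2.80286 |R|=1.02681 →lo
  mid=-2.79148 |R|=1.00936 →lo
  mid=-2.78579 |R|=1.00074 →lo
  ...
  [-2.78543,-2.78525] ⇒ x*=-2.7853
So |R|<1 on (-2.7853, 0).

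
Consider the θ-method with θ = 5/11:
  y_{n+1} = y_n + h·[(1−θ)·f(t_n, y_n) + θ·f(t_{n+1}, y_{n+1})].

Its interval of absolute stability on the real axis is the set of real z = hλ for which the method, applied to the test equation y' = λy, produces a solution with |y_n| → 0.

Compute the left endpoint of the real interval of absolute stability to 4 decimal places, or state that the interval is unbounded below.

left endpoint -22.0000.

On y'=λy, z=hλ:
  y_{n+1} = y_n + z·[6/11·y_n + 5/11·y_{n+1}] ⇒ (1 − 5/11z)y_{n+1} = (1 + 6/11z)y_n
  so R(z) = (1 + 6/11z)/(1 − 5/11z).

Need |R(x)|<1, x<0.
x=-0.54: |R|=0.5664
R=−1: 1+6/11x = −1+5/11x ⇒ -1/11x=2 ⇒ x=2/(-1/11)=-22.0000
Confirm numerically:
  x=-16.956: |R|=0.94734 <1
  x=-16.720: |R|=0.94419 <1
  x=-11.524: |R|=0.84733 <1
  x=-10.285: |R|=0.81233 <1
  x=-22.297: |R|=1.00242 >1
  x=-22.273: |R|=1.00223 >1
  x=-22.084: |R|=1.00069 >1
Interval (-22.0000, 0).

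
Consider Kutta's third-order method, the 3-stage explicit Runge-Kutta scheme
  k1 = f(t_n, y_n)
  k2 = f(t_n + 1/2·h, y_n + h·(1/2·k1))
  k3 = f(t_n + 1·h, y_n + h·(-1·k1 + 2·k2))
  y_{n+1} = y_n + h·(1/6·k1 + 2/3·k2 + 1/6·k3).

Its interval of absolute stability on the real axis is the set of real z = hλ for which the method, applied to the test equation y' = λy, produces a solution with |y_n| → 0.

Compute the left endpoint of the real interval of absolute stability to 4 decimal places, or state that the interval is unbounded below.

Test eqn y'=λy, z=hλ:
  order 3, 3-stage ⇒ R(z)=1+z+z^2/2+z^3/6
  (e.g. R(-0.71)=0.48240, |R|=0.48240)

Need |R(x)|<1, x<0.
x=-0.71: |R|=0.4824
|R(-2.79)|=1.5176 |R(-2.55)|=1.0623 |R(-1.57)|=0.0175
Bisect:
  x_lo=-2.8663 |R|=1.6832  x_hi=-0.2203 |R|=0.8022
  mid=-1.54327 |R|=0.03497 →hi
  mid=-2.20478 |R|=0.56051 →hi
  mid=-2.53553 |R|=1.03785 →lo
  mid=-2.37015 |R|=0.78044 →hi
  mid=-2.45284 |R|=0.90418 →hi
  mid=-2.49418 |R|=0.96974 →hi
  mid=-2.51486 |R|=1.00347 →lo
  ...
  [-2.51276,-2.51259] ⇒ x*=-2.5127
So |R|<1 on (-2.5127, 0).

z* = -2.5127.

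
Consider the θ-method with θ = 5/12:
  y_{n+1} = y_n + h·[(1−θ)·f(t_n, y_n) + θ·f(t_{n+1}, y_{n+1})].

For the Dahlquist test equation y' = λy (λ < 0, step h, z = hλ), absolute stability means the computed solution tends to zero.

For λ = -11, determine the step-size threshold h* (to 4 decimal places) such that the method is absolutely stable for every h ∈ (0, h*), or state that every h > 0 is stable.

(-12.0000,0); λ=-11 ⇒ h* = (12)/11 = 1.0909.

With y'=λy (z=hλ):
  y_{n+1} = y_n + z·[7/12·y_n + 5/12·y_{n+1}] ⇒ (1 − 5/12z)y_{n+1} = (1 + 7/12z)y_n
  ⇒ R(z) = (1 + 7/12z)/(1 − 5/12z).

Need |R(x)|<1, x<0.
x=-1.2: |R|=0.2000
R=−1: 1+7/12x = −1+5/12x ⇒ -1/6x=2 ⇒ x=2/(-1/6)=-12.0000
Confirm numerically:
  x=-11.049: |R|=0.97172 <1
  x=-8.844: |R|=0.88773 <1
  x=-6.468: |R|=0.75047 <1
  x=-12.512: |R|=1.01373 >1
  x=-12.234: |R|=1.00640 >1
  x=-12.078: |R|=1.00215 >1
So |R|<1 on (-12.0000, 0).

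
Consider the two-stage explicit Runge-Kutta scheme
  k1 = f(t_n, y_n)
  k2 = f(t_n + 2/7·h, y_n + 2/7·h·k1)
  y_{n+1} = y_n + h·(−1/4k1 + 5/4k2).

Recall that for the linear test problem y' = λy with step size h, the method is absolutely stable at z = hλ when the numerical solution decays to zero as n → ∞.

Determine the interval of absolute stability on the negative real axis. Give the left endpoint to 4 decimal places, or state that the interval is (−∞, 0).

Set f=λy, z=hλ:
  k1=λy_n ⇒ h·k1=z·y_n;  k2=λ(1+2/7z)y_n ⇒ h·k2=z(1+2/7z)y_n
  y_{n+1}/y_n = 1 − 1/4z + 5/4z(1+2/7z) = 1 + z + 5/14z²
  so R(z) = 1 + z + 5/14z².

Find x<0 with |R(x)|<1.
x=-0.56: |R|=0.5520
R=1: x+5/14x²=0 ⇒ x=−14/5=-2.8000; min R=1−1/(4·5/14)=0.3000>−1
Confirm numerically:
  x=-2.642: |R|=0.85092 <1
  x=-2.401: |R|=0.65786 <1
  x=-1.720: |R|=0.33657 <1
  x=-1.290: |R|=0.30432 <1
  x=-3.297: |R|=1.58522 >1
  x=-3.185: |R|=1.43794 >1
Interval (-2.8000, 0).

z∈(-2.8000,0).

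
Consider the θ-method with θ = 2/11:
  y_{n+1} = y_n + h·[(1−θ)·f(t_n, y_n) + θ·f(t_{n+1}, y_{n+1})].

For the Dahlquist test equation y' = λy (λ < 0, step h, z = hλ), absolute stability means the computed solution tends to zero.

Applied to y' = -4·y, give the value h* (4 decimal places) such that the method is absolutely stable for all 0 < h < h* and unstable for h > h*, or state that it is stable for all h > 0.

(-3.1429,0); λ=-4 ⇒ h* = (22/7)/4 = 0.7857.

On y'=λy, z=hλ:
  y_{n+1} = y_n + z·[9/11·y_n + 2/11·y_{n+1}] ⇒ (1 − 2/11z)y_{n+1} = (1 + 9/11z)y_n
  ⇒ R(z) = (1 + 9/11z)/(1 − 2/11z).

Solve |R(x)|<1 on ℝ⁻.
x=-1.34: |R|=0.0775
R=−1: 1+9/11x = −1+2/11x ⇒ -7/11x=2 ⇒ x=2/(-7/11)=-3.1429
Confirm numerically:
  x=-2.075: |R|=0.50660 <1
  x=-2.065: |R|=0.50132 <1
  x=-1.699: |R|=0.29803 <1
  x=-1.697: |R|=0.29686 <1
  x=-3.630: |R|=1.18675 >1
  x=-3.338: |R|=1.07728 >1
  x=-3.320: |R|=1.07029 >1
Stable set (-3.1429, 0).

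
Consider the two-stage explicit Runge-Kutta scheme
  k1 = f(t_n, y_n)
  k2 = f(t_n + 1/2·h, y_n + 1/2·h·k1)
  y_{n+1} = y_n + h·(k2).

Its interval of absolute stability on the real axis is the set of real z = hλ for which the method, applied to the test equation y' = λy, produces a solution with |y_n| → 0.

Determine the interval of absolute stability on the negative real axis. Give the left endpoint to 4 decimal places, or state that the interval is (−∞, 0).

Test eqn y'=λy, z=hλ:
  k1=λy_n ⇒ h·k1=z·y_n;  k2=λ(1+1/2z)y_n ⇒ h·k2=z(1+1/2z)y_n
  y_{n+1}/y_n = 1 + z(1+1/2z) = 1 + z + 1/2z²
  Hence R(z) = 1 + z + 1/2z².

Solve |R(x)|<1 on ℝ⁻.
x=-1.4: |R|=0.5800
R=1: x+1/2x²=0 ⇒ x=−2=-2.0000; min R=1−1/(4·1/2)=0.5000>−1
Confirm numerically:
  x=-1.885: |R|=0.89161 <1
  x=-1.636: |R|=0.70225 <1
  x=-1.520: |R|=0.63520 <1
  x=-1.382: |R|=0.57296 <1
  x=-2.440: |R|=1.53680 >1
  x=-2.236: |R|=1.26385 >1
  x=-2.228: |R|=1.25399 >1
So |R|<1 on (-2.0000, 0).

z∈(-2.0000,0).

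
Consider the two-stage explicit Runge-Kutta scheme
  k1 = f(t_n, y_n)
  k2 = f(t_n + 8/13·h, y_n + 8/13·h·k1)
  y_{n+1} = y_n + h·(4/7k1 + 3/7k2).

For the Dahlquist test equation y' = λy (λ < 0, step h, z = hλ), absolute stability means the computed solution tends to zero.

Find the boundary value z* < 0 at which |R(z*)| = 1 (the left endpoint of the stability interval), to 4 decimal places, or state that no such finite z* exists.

On y'=λy, z=hλ:
  k1=λy_n ⇒ h·k1=z·y_n;  k2=λ(1+8/13z)y_n ⇒ h·k2=z(1+8/13z)y_n
  y_{n+1}/y_n = 1 + 4/7z + 3/7z(1+8/13z) = 1 + z + 24/91z²
  ⇒ R(z) = 1 + z + 24/91z².

Boundary: |R(x)|=1, x<0.
x=-1.12: |R|=0.2108
R=1: x+24/91x²=0 ⇒ x=−91/24=-3.7917; min R=1−1/(4·24/91)=0.0521>−1
Confirm numerically:
  x=-2.577: |R|=0.17445 <1
  x=-2.177: |R|=0.07293 <1
  x=-1.928: |R|=0.05236 <1
  x=-4.304: |R|=1.58156 >1
  x=-4.242: |R|=1.50382 >1
Interval (-3.7917, 0).

left endpoint -3.7917.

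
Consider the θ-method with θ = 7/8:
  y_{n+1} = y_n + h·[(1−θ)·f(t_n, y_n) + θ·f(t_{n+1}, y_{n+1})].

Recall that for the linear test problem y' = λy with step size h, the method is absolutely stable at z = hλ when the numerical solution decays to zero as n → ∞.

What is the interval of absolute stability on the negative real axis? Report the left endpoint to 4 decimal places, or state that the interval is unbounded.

unbounded; (−∞, 0).

Test eqn y'=λy, z=hλ:
  y_{n+1} = y_n + z·[1/8·y_n + 7/8·y_{n+1}] ⇒ (1 − 7/8z)y_{n+1} = (1 + 1/8z)y_n
  Hence R(z) = (1 + 1/8z)/(1 − 7/8z).

Need |R(x)|<1, x<0.
x=-0.76: |R|=0.5435
x=-2: |R|=0.2727
x=-10: |R|=0.0256
x=-100: |R|=0.1299
θ=7/8≥1/2 ⇒ |1+1/8x|<|1−7/8x| ∀x<0 ⇒ interval (−∞,0).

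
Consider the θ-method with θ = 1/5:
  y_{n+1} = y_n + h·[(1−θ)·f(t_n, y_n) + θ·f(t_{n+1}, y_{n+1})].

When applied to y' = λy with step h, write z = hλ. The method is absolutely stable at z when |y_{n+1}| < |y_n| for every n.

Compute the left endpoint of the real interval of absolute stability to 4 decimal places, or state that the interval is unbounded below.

left endpoint -3.3333.

Set f=λy, z=hλ:
  y_{n+1} = y_n + z·[4/5·y_n + 1/5·y_{n+1}] ⇒ (1 − 1/5z)y_{n+1} = (1 + 4/5z)y_n
  R(z) = (1 + 4/5z)/(1 − 1/5z).

Need |R(x)|<1, x<0.
x=-1.56: |R|=0.1890
R=−1: 1+4/5x = −1+1/5x ⇒ -3/5x=2 ⇒ x=2/(-3/5)=-3.3333
Confirm numerically:
  x=-2.901: |R|=0.83584 <1
  x=-2.522: |R|=0.67642 <1
  x=-2.426: |R|=0.63345 <1
  x=-3.755: |R|=1.14449 >1
  x=-3.741: |R|=1.13992 >1
  x=-3.644: |R|=1.10782 >1
Interval (-3.3333, 0).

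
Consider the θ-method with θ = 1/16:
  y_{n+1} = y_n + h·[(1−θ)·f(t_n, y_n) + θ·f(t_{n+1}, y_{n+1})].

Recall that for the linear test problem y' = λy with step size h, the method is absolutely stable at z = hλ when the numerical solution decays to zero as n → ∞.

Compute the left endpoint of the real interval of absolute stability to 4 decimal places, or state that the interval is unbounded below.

z* = -2.2857.

With y'=λy (z=hλ):
  y_{n+1} = y_n + z·[15/16·y_n + 1/16·y_{n+1}] ⇒ (1 − 1/16z)y_{n+1} = (1 + 15/16z)y_n
  so R(z) = (1 + 15/16z)/(1 − 1/16z).

Need |R(x)|<1, x<0.
x=-0.94: |R|=0.1122
R=−1: 1+15/16x = −1+1/16x ⇒ -7/8x=2 ⇒ x=2/(-7/8)=-2.2857
Confirm numerically:
  x=-1.904: |R|=0.70152 <1
  x=-1.333: |R|=0.23049 <1
  x=-1.118: |R|=0.04498 <1
  x=-2.490: |R|=1.15468 >1
  x=-2.397: |R|=1.08469 >1
Interval (-2.2857, 0).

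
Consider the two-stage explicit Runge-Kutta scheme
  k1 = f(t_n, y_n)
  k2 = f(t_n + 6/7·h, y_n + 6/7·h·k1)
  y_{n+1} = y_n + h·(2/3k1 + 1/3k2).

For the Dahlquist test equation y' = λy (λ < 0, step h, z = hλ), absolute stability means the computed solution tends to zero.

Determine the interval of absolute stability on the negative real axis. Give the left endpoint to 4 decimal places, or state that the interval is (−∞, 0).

(-3.5000, 0).

With y'=λy (z=hλ):
  k1=λy_n ⇒ h·k1=z·y_n;  k2=λ(1+6/7z)y_n ⇒ h·k2=z(1+6/7z)y_n
  y_{n+1}/y_n = 1 + 2/3z + 1/3z(1+6/7z) = 1 + z + 2/7z²
  Hence R(z) = 1 + z + 2/7z².

Need |R(x)|<1, x<0.
x=-0.42: |R|=0.6304
R=1: x+2/7x²=0 ⇒ x=−7/2=-3.5000; min R=1−1/(4·2/7)=0.1250>−1
Confirm numerically:
  x=-3.420: |R|=0.92183 <1
  x=-3.262: |R|=0.77818 <1
  x=-3.077: |R|=0.62812 <1
  x=-3.786: |R|=1.30937 >1
  x=-3.754: |R|=1.27243 >1
Interval (-3.5000, 0).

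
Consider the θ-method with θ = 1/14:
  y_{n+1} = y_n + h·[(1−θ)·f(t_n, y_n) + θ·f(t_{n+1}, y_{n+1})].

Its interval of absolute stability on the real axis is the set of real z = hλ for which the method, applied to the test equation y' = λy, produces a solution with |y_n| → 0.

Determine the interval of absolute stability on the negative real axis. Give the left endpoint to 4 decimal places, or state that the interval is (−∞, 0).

z∈(-2.3333,0).

Test eqn y'=λy, z=hλ:
  y_{n+1} = y_n + z·[13/14·y_n + 1/14·y_{n+1}] ⇒ (1 − 1/14z)y_{n+1} = (1 + 13/14z)y_n
  so R(z) = (1 + 13/14z)/(1 − 1/14z).

Need |R(x)|<1, x<0.
x=-0.35: |R|=0.6585
R=−1: 1+13/14x = −1+1/14x ⇒ -6/7x=2 ⇒ x=2/(-6/7)=-2.3333
Confirm numerically:
  x=-1.910: |R|=0.68070 <1
  x=-1.510: |R|=0.36299 <1
  x=-1.241: |R|=0.13995 <1
  x=-2.806: |R|=1.33750 >1
  x=-2.670: |R|=1.24235 >1
  x=-2.627: |R|=1.21194 >1
So |R|<1 on (-2.3333, 0).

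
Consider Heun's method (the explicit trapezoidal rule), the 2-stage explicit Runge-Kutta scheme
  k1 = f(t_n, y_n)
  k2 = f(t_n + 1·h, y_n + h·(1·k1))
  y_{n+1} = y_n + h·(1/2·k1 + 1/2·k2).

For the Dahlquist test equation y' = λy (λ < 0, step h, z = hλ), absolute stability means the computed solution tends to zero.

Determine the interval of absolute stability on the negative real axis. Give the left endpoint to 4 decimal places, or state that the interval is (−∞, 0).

(-2.0000, 0).

Set f=λy, z=hλ:
  order 2, 2-stage ⇒ R(z)=1+z+z^2/2
  (e.g. R(-1.42)=0.58820, |R|=0.58820)

Need |R(x)|<1, x<0.
x=-1.42: |R|=0.5882
|R(-1.78)|=0.8042 |R(-1.58)|=0.6682 |R(-0.58)|=0.5882
Bisect:
  x_lo=-2.6004 |R|=1.7806  x_hi=-0.3821 |R|=0.6909
  mid=-1.49122 |R|=0.62065 →hi
  mid=-2.04580 |R|=1.04685 →lo
  mid=-1.76851 |R|=0.79531 →hi
  mid=-1.90716 |R|=0.91147 →hi
  mid=-1.97648 |R|=0.97676 →hi
  mid=-2.01114 |R|=1.01120 →lo
  mid=-1.99381 |R|=0.99383 →hi
  mid=-2.00248 |R|=1.00248 →lo
  mid=-1.99814 |R|=0.99815 →hi
  ...
  [-2.00004,-1.99990] ⇒ x*=-2.0000
Interval (-2.0000, 0).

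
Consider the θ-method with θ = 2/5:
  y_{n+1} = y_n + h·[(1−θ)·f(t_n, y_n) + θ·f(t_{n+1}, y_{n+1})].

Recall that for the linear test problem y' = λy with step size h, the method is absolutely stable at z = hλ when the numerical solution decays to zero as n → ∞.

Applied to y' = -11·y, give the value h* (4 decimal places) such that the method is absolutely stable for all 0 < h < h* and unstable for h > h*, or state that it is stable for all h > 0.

Set f=λy, z=hλ:
  y_{n+1} = y_n + z·[3/5·y_n + 2/5·y_{n+1}] ⇒ (1 − 2/5z)y_{n+1} = (1 + 3/5z)y_n
  ⇒ R(z) = (1 + 3/5z)/(1 − 2/5z).

Boundary: |R(x)|=1, x<0.
x=-0.45: |R|=0.6186
R=−1: 1+3/5x = −1+2/5x ⇒ -1/5x=2 ⇒ x=2/(-1/5)=-10.0000
Confirm numerically:
  x=-7.440: |R|=0.87123 <1
  x=-7.302: |R|=0.86238 <1
  x=-5.182: |R|=0.68641 <1
  x=-10.470: |R|=1.01812 >1
  x=-10.415: |R|=1.01607 >1
Interval (-10.0000, 0).

(-10.0000,0); λ=-11 ⇒ h* = (10)/11 = 0.9091.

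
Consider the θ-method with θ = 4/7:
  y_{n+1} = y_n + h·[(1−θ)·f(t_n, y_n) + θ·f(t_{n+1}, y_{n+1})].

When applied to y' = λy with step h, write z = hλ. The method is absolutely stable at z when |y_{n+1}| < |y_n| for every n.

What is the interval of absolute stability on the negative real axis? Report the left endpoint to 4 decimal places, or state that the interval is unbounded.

Set f=λy, z=hλ:
  y_{n+1} = y_n + z·[3/7·y_n + 4/7·y_{n+1}] ⇒ (1 − 4/7z)y_{n+1} = (1 + 3/7z)y_n
  so R(z) = (1 + 3/7z)/(1 − 4/7z).

Boundary: |R(x)|=1, x<0.
x=-0.65: |R|=0.5260
x=-2: |R|=0.0667
x=-10: |R|=0.4894
x=-100: |R|=0.7199
θ=4/7≥1/2 ⇒ |1+3/7x|<|1−4/7x| ∀x<0 ⇒ interval (−∞,0).

(−∞, 0) — no finite endpoint.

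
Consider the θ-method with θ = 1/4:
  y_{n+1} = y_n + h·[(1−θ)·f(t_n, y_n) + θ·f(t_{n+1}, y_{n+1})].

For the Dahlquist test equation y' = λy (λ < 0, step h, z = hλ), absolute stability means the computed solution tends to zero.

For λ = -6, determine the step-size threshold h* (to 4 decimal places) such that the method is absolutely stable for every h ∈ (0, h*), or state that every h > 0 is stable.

With y'=λy (z=hλ):
  y_{n+1} = y_n + z·[3/4·y_n + 1/4·y_{n+1}] ⇒ (1 − 1/4z)y_{n+1} = (1 + 3/4z)y_n
  Hence R(z) = (1 + 3/4z)/(1 − 1/4z).

Need |R(x)|<1, x<0.
x=-1.44: |R|=0.0588
R=−1: 1+3/4x = −1+1/4x ⇒ -1/2x=2 ⇒ x=2/(-1/2)=-4.0000
Confirm numerically:
  x=-3.187: |R|=0.77376 <1
  x=-2.199: |R|=0.41894 <1
  x=-2.165: |R|=0.40470 <1
  x=-1.853: |R|=0.26636 <1
  x=-4.350: |R|=1.08383 >1
  x=-4.325: |R|=1.07808 >1
  x=-4.080: |R|=1.01980 >1
Interval (-4.0000, 0).

(-4.0000,0); λ=-6 ⇒ h* = (4)/6 = 0.6667.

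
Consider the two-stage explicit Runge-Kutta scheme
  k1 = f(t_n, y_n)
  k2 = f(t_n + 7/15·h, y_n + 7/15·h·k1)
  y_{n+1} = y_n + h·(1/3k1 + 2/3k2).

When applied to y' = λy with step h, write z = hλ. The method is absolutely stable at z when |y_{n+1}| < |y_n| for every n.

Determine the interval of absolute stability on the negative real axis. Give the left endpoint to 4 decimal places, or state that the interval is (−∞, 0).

With y'=λy (z=hλ):
  k1=λy_n ⇒ h·k1=z·y_n;  k2=λ(1+7/15z)y_n ⇒ h·k2=z(1+7/15z)y_n
  y_{n+1}/y_n = 1 + 1/3z + 2/3z(1+7/15z) = 1 + z + 14/45z²
  so R(z) = 1 + z + 14/45z².

Need |R(x)|<1, x<0.
x=-0.53: |R|=0.5574
R=1: x+14/45x²=0 ⇒ x=−45/14=-3.2143; min R=1−1/(4·14/45)=0.1964>−1
Confirm numerically:
  x=-3.007: |R|=0.80608 <1
  x=-2.958: |R|=0.76415 <1
  x=-2.677: |R|=0.55252 <1
  x=-3.439: |R|=1.24042 >1
  x=-3.333: |R|=1.12310 >1
So |R|<1 on (-3.2143, 0).

z∈(-3.2143,0).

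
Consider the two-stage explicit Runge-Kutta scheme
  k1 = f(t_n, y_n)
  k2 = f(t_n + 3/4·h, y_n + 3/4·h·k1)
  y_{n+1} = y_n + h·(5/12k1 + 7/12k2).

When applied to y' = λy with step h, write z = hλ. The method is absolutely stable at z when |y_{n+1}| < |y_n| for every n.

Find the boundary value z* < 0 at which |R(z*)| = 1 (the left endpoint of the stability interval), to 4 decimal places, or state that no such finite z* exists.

With y'=λy (z=hλ):
  k1=λy_n ⇒ h·k1=z·y_n;  k2=λ(1+3/4z)y_n ⇒ h·k2=z(1+3/4z)y_n
  y_{n+1}/y_n = 1 + 5/12z + 7/12z(1+3/4z) = 1 + z + 7/16z²
  so R(z) = 1 + z + 7/16z².

Find x<0 with |R(x)|<1.
x=-0.91: |R|=0.4523
R=1: x+7/16x²=0 ⇒ x=−16/7=-2.2857; min R=1−1/(4·7/16)=0.4286>−1
Confirm numerically:
  x=-2.232: |R|=0.94755 <1
  x=-2.006: |R|=0.75452 <1
  x=-1.270: |R|=0.43564 <1
  x=-2.732: |R|=1.53342 >1
  x=-2.689: |R|=1.47444 >1
  x=-2.383: |R|=1.10143 >1
So |R|<1 on (-2.2857, 0).

left endpoint -2.2857.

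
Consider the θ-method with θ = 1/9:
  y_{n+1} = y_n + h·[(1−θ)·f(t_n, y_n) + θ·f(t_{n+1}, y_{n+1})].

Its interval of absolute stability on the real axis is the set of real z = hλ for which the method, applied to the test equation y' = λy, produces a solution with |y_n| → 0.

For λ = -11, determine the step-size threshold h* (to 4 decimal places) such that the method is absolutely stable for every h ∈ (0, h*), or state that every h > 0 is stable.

(-2.5714,0); λ=-11 ⇒ h* = (18/7)/11 = 0.2338.

Test eqn y'=λy, z=hλ:
  y_{n+1} = y_n + z·[8/9·y_n + 1/9·y_{n+1}] ⇒ (1 − 1/9z)y_{n+1} = (1 + 8/9z)y_n
  Hence R(z) = (1 + 8/9z)/(1 − 1/9z).

Boundary: |R(x)|=1, x<0.
x=-0.98: |R|=0.1162
R=−1: 1+8/9x = −1+1/9x ⇒ -7/9x=2 ⇒ x=2/(-7/9)=-2.5714
Confirm numerically:
  x=-1.790: |R|=0.49305 <1
  x=-1.636: |R|=0.38436 <1
  x=-1.284: |R|=0.12369 <1
  x=-3.012: |R|=1.25674 >1
  x=-2.859: |R|=1.16974 >1
  x=-2.803: |R|=1.13734 >1
So |R|<1 on (-2.5714, 0).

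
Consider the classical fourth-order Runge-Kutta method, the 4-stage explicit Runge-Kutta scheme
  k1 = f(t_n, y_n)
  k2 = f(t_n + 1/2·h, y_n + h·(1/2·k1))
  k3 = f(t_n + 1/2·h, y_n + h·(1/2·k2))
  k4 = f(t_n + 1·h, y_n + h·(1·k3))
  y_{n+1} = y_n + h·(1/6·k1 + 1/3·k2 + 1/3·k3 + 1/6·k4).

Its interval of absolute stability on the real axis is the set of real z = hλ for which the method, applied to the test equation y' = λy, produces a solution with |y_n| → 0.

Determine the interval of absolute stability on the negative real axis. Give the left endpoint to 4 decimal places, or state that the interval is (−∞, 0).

(-2.7853, 0).

Set f=λy, z=hλ:
  order 4, 4-stage ⇒ R(z)=1+z+z^2/2+z^3/6+z^4/24
  (e.g. R(-1.18)=0.32314, |R|=0.32314)

Find x<0 with |R(x)|<1.
x=-1.18: |R|=0.3231
|R(-1.22)|=0.3139 |R(-0.96)|=0.3887 |R(-0.69)|=0.5027
Bisect:
  x_lo=-3.3496 |R|=2.2419  x_hi=-0.3286 |R|=0.7200
  mid=-1.83911 |R|=0.29198 →hi
  mid=-2.59436 |R|=0.74828 →hi
  mid=-2.97198 |R|=1.31994 →lo
  mid=-2.78317 |R|=0.99680 →hi
  mid=-2.87758 |R|=1.14829 →lo
  mid=-2.83037 |R|=1.07012 →lo
  mid=-2.80677 |R|=1.03287 →lo
  mid=-2.79497 |R|=1.01469 →lo
  ...
  [-2.78538,-2.78520] ⇒ x*=-2.7853
So |R|<1 on (-2.7853, 0).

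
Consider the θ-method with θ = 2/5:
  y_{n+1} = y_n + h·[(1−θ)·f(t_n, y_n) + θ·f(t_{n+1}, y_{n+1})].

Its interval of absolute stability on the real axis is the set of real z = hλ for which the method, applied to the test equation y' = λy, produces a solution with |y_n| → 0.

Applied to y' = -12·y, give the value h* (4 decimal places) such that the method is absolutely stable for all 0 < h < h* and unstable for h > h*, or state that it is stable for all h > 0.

(-10.0000,0); λ=-12 ⇒ h* = (10)/12 = 0.8333.

On y'=λy, z=hλ:
  y_{n+1} = y_n + z·[3/5·y_n + 2/5·y_{n+1}] ⇒ (1 − 2/5z)y_{n+1} = (1 + 3/5z)y_n
  so R(z) = (1 + 3/5z)/(1 − 2/5z).

Need |R(x)|<1, x<0.
x=-0.51: |R|=0.5764
R=−1: 1+3/5x = −1+2/5x ⇒ -1/5x=2 ⇒ x=2/(-1/5)=-10.0000
Confirm numerically:
  x=-9.916: |R|=0.99662 <1
  x=-8.830: |R|=0.94837 <1
  x=-6.714: |R|=0.82168 <1
  x=-10.456: |R|=1.01760 >1
  x=-10.031: |R|=1.00124 >1
Stable set (-10.0000, 0).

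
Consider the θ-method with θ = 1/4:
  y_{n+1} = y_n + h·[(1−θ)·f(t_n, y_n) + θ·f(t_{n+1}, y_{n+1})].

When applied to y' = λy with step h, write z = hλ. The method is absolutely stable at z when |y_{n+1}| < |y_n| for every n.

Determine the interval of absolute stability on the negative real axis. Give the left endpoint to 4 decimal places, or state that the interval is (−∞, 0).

z∈(-4.0000,0).

On y'=λy, z=hλ:
  y_{n+1} = y_n + z·[3/4·y_n + 1/4·y_{n+1}] ⇒ (1 − 1/4z)y_{n+1} = (1 + 3/4z)y_n
  ⇒ R(z) = (1 + 3/4z)/(1 − 1/4z).

Need |R(x)|<1, x<0.
x=-1.14: |R|=0.1128
R=−1: 1+3/4x = −1+1/4x ⇒ -1/2x=2 ⇒ x=2/(-1/2)=-4.0000
Confirm numerically:
  x=-3.426: |R|=0.84541 <1
  x=-3.082: |R|=0.74075 <1
  x=-2.185: |R|=0.41310 <1
  x=-4.444: |R|=1.10516 >1
  x=-4.336: |R|=1.08061 >1
So |R|<1 on (-4.0000, 0).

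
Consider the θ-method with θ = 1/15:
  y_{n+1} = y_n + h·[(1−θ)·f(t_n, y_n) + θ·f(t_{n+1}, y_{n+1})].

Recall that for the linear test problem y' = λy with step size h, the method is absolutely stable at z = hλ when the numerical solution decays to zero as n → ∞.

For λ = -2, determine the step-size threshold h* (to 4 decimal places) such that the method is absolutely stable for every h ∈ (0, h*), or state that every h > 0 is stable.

(-2.3077,0); λ=-2 ⇒ h* = (30/13)/2 = 1.1538.

On y'=λy, z=hλ:
  y_{n+1} = y_n + z·[14/15·y_n + 1/15·y_{n+1}] ⇒ (1 − 1/15z)y_{n+1} = (1 + 14/15z)y_n
  R(z) = (1 + 14/15z)/(1 − 1/15z).

Find x<0 with |R(x)|<1.
x=-0.86: |R|=0.1866
R=−1: 1+14/15x = −1+1/15x ⇒ -13/15x=2 ⇒ x=2/(-13/15)=-2.3077
Confirm numerically:
  x=-2.114: |R|=0.85287 <1
  x=-2.070: |R|=0.81898 <1
  x=-1.498: |R|=0.36198 <1
  x=-1.371: |R|=0.25618 <1
  x=-2.883: |R|=1.41822 >1
  x=-2.601: |R|=1.21664 >1
  x=-2.402: |R|=1.07045 >1
Interval (-2.3077, 0).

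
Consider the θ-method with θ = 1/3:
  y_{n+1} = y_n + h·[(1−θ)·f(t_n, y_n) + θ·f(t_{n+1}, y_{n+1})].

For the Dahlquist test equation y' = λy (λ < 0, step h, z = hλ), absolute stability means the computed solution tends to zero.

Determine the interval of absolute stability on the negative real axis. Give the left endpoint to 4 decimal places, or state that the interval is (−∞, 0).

z∈(-6.0000,0).

Set f=λy, z=hλ:
  y_{n+1} = y_n + z·[2/3·y_n + 1/3·y_{n+1}] ⇒ (1 − 1/3z)y_{n+1} = (1 + 2/3z)y_n
  so R(z) = (1 + 2/3z)/(1 − 1/3z).

Solve |R(x)|<1 on ℝ⁻.
x=-1.71: |R|=0.0892
R=−1: 1+2/3x = −1+1/3x ⇒ -1/3x=2 ⇒ x=2/(-1/3)=-6.0000
Confirm numerically:
  x=-5.953: |R|=0.99475 <1
  x=-5.584: |R|=0.95154 <1
  x=-5.097: |R|=0.88848 <1
  x=-3.532: |R|=0.62217 <1
  x=-6.260: |R|=1.02808 >1
  x=-6.098: |R|=1.01077 >1
  x=-6.061: |R|=1.00673 >1
Interval (-6.0000, 0).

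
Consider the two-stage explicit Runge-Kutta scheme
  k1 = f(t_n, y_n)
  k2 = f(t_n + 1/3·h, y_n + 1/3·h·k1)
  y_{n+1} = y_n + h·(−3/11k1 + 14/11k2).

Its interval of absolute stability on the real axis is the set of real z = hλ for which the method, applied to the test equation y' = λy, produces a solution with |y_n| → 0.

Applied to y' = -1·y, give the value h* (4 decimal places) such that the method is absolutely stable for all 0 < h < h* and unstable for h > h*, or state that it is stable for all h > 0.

With y'=λy (z=hλ):
  k1=λy_n ⇒ h·k1=z·y_n;  k2=λ(1+1/3z)y_n ⇒ h·k2=z(1+1/3z)y_n
  y_{n+1}/y_n = 1 − 3/11z + 14/11z(1+1/3z) = 1 + z + 14/33z²
  Hence R(z) = 1 + z + 14/33z².

Boundary: |R(x)|=1, x<0.
x=-0.46: |R|=0.6298
R=1: x+14/33x²=0 ⇒ x=−33/14=-2.3571; min R=1−1/(4·14/33)=0.4107>−1
Confirm numerically:
  x=-1.767: |R|=0.55761 <1
  x=-1.401: |R|=0.43170 <1
  x=-1.143: |R|=0.41125 <1
  x=-1.012: |R|=0.42249 <1
  x=-2.909: |R|=1.68106 >1
  x=-2.654: |R|=1.33424 >1
  x=-2.378: |R|=1.02104 >1
So |R|<1 on (-2.3571, 0).

(-2.3571,0); λ=-1 ⇒ h* = (33/14)/1 = 2.3571.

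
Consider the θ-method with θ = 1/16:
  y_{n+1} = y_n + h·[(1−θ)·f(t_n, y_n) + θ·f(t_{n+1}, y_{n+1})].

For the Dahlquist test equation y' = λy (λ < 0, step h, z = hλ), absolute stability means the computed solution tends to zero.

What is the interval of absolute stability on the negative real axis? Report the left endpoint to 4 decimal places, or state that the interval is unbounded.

On y'=λy, z=hλ:
  y_{n+1} = y_n + z·[15/16·y_n + 1/16·y_{n+1}] ⇒ (1 − 1/16z)y_{n+1} = (1 + 15/16z)y_n
  so R(z) = (1 + 15/16z)/(1 − 1/16z).

Need |R(x)|<1, x<0.
x=-1.09: |R|=0.0205
R=−1: 1+15/16x = −1+1/16x ⇒ -7/8x=2 ⇒ x=2/(-7/8)=-2.2857
Confirm numerically:
  x=-2.171: |R|=0.91162 <1
  x=-2.025: |R|=0.79750 <1
  x=-1.061: |R|=0.00498 <1
  x=-2.435: |R|=1.11337 >1
  x=-2.431: |R|=1.11036 >1
Stable set (-2.2857, 0).

z∈(-2.2857,0).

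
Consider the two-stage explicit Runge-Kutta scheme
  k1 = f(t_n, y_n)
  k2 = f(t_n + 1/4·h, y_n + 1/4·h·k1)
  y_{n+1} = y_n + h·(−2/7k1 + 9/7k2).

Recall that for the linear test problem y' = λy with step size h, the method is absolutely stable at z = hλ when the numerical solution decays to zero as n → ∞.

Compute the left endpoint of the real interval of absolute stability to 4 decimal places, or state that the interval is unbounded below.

Set f=λy, z=hλ:
  k1=λy_n ⇒ h·k1=z·y_n;  k2=λ(1+1/4z)y_n ⇒ h·k2=z(1+1/4z)y_n
  y_{n+1}/y_n = 1 − 2/7z + 9/7z(1+1/4z) = 1 + z + 9/28z²
  so R(z) = 1 + z + 9/28z².

Need |R(x)|<1, x<0.
x=-1.07: |R|=0.2980
R=1: x+9/28x²=0 ⇒ x=−28/9=-3.1111; min R=1−1/(4·9/28)=0.2222>−1
Confirm numerically:
  x=-2.831: |R|=0.74511 <1
  x=-1.706: |R|=0.22950 <1
  x=-1.337: |R|=0.23758 <1
  x=-3.672: |R|=1.66201 >1
  x=-3.217: |R|=1.10949 >1
Stable set (-3.1111, 0).

left endpoint -3.1111.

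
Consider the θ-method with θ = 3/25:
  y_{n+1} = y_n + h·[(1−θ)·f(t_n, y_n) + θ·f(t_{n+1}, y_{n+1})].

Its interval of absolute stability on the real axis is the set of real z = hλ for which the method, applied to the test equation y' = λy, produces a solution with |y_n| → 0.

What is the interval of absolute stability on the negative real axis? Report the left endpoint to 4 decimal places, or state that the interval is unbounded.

Set f=λy, z=hλ:
  y_{n+1} = y_n + z·[22/25·y_n + 3/25·y_{n+1}] ⇒ (1 − 3/25z)y_{n+1} = (1 + 22/25z)y_n
  so R(z) = (1 + 22/25z)/(1 − 3/25z).

Boundary: |R(x)|=1, x<0.
x=-1.65: |R|=0.3773
R=−1: 1+22/25x = −1+3/25x ⇒ -19/25x=2 ⇒ x=2/(-19/25)=-2.6316
Confirm numerically:
  x=-2.529: |R|=0.94019 <1
  x=-2.448: |R|=0.89216 <1
  x=-1.273: |R|=0.10431 <1
  x=-2.908: |R|=1.15573 >1
  x=-2.793: |R|=1.09188 >1
  x=-2.668: |R|=1.02097 >1
Interval (-2.6316, 0).

(-2.6316, 0).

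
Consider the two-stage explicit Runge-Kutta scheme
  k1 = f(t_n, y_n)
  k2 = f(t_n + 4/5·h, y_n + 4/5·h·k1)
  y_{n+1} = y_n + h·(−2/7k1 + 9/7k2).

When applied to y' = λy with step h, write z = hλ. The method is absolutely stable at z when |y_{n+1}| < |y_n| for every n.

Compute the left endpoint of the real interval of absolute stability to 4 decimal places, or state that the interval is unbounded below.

left endpoint -0.9722.

Test eqn y'=λy, z=hλ:
  k1=λy_n ⇒ h·k1=z·y_n;  k2=λ(1+4/5z)y_n ⇒ h·k2=z(1+4/5z)y_n
  y_{n+1}/y_n = 1 − 2/7z + 9/7z(1+4/5z) = 1 + z + 36/35z²
  so R(z) = 1 + z + 36/35z².

Boundary: |R(x)|=1, x<0.
x=-0.6: |R|=0.7703
R=1: x+36/35x²=0 ⇒ x=−35/36=-0.9722; min R=1−1/(4·36/35)=0.7569>−1
Confirm numerically:
  x=-0.804: |R|=0.86089 <1
  x=-0.712: |R|=0.80943 <1
  x=-0.700: |R|=0.80400 <1
  x=-0.698: |R|=0.80312 <1
  x=-1.351: |R|=1.52635 >1
  x=-1.156: |R|=1.21852 >1
  x=-1.136: |R|=1.19137 >1
Interval (-0.9722, 0).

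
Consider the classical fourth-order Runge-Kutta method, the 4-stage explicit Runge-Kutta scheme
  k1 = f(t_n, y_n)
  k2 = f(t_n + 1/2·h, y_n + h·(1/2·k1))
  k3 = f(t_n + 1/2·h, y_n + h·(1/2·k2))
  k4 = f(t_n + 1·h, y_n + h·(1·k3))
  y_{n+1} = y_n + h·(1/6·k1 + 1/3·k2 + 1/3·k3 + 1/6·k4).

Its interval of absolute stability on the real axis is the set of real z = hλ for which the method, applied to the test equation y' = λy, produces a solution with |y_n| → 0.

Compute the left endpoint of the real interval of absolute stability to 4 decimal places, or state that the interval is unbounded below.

z* = -2.7853.

On y'=λy, z=hλ:
  order 4, 4-stage ⇒ R(z)=1+z+z^2/2+z^3/6+z^4/24
  (e.g. R(-1.4)=0.28273, |R|=0.28273)

Need |R(x)|<1, x<0.
x=-1.4: |R|=0.2827
|R(-2.36)|=0.5266 |R(-1.13)|=0.3359 |R(-1.11)|=0.3414
Bisect:
  x_lo=-3.1048 |R|=1.5988  x_hi=-0.2783 |R|=0.7570
  mid=-1.69159 |R|=0.27358 →hi
  mid=-2.39821 |R|=0.55693 →hi
  mid=-2.75153 |R|=0.95027 →hi
  mid=-2.92818 |R|=1.23769 →lo
  mid=-2.83985 |R|=1.08542 →lo
  mid=-2.79569 |R|=1.01579 →lo
  mid=-2.77361 |R|=0.98252 →hi
  mid=-2.78465 |R|=0.99903 →hi
  mid=-2.79017 |R|=1.00738 →lo
  mid=-2.78741 |R|=1.00319 →lo
  ...
  [-2.78534,-2.78517] ⇒ x*=-2.7853
Interval (-2.7853, 0).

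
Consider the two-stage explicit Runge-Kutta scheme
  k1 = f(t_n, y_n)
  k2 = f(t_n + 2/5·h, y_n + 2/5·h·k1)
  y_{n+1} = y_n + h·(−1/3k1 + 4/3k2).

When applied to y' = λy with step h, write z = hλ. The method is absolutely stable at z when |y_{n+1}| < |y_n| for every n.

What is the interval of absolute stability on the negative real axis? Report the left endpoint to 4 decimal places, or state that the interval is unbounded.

With y'=λy (z=hλ):
  k1=λy_n ⇒ h·k1=z·y_n;  k2=λ(1+2/5z)y_n ⇒ h·k2=z(1+2/5z)y_n
  y_{n+1}/y_n = 1 − 1/3z + 4/3z(1+2/5z) = 1 + z + 8/15z²
  so R(z) = 1 + z + 8/15z².

Find x<0 with |R(x)|<1.
x=-1.65: |R|=0.8020
R=1: x+8/15x²=0 ⇒ x=−15/8=-1.8750; min R=1−1/(4·8/15)=0.5312>−1
Confirm numerically:
  x=-1.851: |R|=0.97631 <1
  x=-1.187: |R|=0.56445 <1
  x=-0.904: |R|=0.53185 <1
  x=-0.872: |R|=0.53354 <1
  x=-2.149: |R|=1.31404 >1
  x=-2.074: |R|=1.22012 >1
  x=-1.926: |R|=1.05239 >1
Stable set (-1.8750, 0).

(-1.8750, 0).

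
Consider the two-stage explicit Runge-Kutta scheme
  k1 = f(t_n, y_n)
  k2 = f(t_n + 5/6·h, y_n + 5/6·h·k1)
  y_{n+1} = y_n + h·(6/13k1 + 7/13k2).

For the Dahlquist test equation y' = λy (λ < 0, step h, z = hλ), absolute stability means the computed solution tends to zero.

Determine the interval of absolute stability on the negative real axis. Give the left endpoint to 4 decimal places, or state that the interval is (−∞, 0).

(-2.2286, 0).

Set f=λy, z=hλ:
  k1=λy_n ⇒ h·k1=z·y_n;  k2=λ(1+5/6z)y_n ⇒ h·k2=z(1+5/6z)y_n
  y_{n+1}/y_n = 1 + 6/13z + 7/13z(1+5/6z) = 1 + z + 35/78z²
  Hence R(z) = 1 + z + 35/78z².

Solve |R(x)|<1 on ℝ⁻.
x=-0.37: |R|=0.6914
R=1: x+35/78x²=0 ⇒ x=−78/35=-2.2286; min R=1−1/(4·35/78)=0.4429>−1
Confirm numerically:
  x=-1.918: |R|=0.73271 <1
  x=-1.732: |R|=0.61407 <1
  x=-0.911: |R|=0.46140 <1
  x=-2.738: |R|=1.62588 >1
  x=-2.637: |R|=1.48328 >1
  x=-2.461: |R|=1.25667 >1
Interval (-2.2286, 0).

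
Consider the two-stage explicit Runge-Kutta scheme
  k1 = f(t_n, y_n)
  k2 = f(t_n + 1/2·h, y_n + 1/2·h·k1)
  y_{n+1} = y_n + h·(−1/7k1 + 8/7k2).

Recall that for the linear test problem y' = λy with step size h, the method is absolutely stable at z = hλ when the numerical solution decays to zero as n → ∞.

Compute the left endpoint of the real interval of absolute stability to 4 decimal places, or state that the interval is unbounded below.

Set f=λy, z=hλ:
  k1=λy_n ⇒ h·k1=z·y_n;  k2=λ(1+1/2z)y_n ⇒ h·k2=z(1+1/2z)y_n
  y_{n+1}/y_n = 1 − 1/7z + 8/7z(1+1/2z) = 1 + z + 4/7z²
  ⇒ R(z) = 1 + z + 4/7z².

Need |R(x)|<1, x<0.
x=-1.78: |R|=1.0305
R=1: x+4/7x²=0 ⇒ x=−7/4=-1.7500; min R=1−1/(4·4/7)=0.5625>−1
Confirm numerically:
  x=-1.684: |R|=0.93649 <1
  x=-1.597: |R|=0.86038 <1
  x=-1.317: |R|=0.67414 <1
  x=-1.048: |R|=0.57960 <1
  x=-2.092: |R|=1.40884 >1
  x=-1.940: |R|=1.21063 >1
  x=-1.861: |R|=1.11804 >1
Interval (-1.7500, 0).

left endpoint -1.7500.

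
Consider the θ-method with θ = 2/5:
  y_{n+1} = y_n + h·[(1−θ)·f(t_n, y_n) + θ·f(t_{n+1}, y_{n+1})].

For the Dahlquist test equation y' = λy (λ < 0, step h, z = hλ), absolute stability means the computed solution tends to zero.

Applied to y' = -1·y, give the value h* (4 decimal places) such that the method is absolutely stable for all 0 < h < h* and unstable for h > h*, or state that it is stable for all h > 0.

(-10.0000,0); λ=-1 ⇒ h* = (10)/1 = 10.0000.

With y'=λy (z=hλ):
  y_{n+1} = y_n + z·[3/5·y_n + 2/5·y_{n+1}] ⇒ (1 − 2/5z)y_{n+1} = (1 + 3/5z)y_n
  R(z) = (1 + 3/5z)/(1 − 2/5z).

Boundary: |R(x)|=1, x<0.
x=-1.8: |R|=0.0465
R=−1: 1+3/5x = −1+2/5x ⇒ -1/5x=2 ⇒ x=2/(-1/5)=-10.0000
Confirm numerically:
  x=-7.139: |R|=0.85159 <1
  x=-5.098: |R|=0.67742 <1
  x=-4.931: |R|=0.65893 <1
  x=-4.484: |R|=0.60510 <1
  x=-10.261: |R|=1.01023 >1
  x=-10.150: |R|=1.00593 >1
  x=-10.048: |R|=1.00191 >1
So |R|<1 on (-10.0000, 0).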